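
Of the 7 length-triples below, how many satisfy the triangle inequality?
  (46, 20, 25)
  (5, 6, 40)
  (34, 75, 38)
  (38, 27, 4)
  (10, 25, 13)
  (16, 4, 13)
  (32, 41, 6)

1

(20,25,46): 20+25 ≤ 46 → not valid
(5,6,40): 5+6 ≤ 40 → not valid
(34,38,75): 34+38 ≤ 75 → not valid
(4,27,38): 4+27 ≤ 38 → not valid
(10,13,25): 10+13 ≤ 25 → not valid
(4,13,16): 4+13 > 16 → valid
(6,32,41): 6+32 ≤ 41 → not valid
1 of the 7 triples forms a triangle.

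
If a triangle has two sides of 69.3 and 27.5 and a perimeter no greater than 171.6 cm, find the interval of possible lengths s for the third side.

41.8 < s ≤ 74.8

Triangle inequality alone gives 41.8 < s < 96.8.
The perimeter condition gives s ≤ 171.6 − 69.3 − 27.5 = 74.8.
Intersecting the two: 41.8 < s ≤ 74.8.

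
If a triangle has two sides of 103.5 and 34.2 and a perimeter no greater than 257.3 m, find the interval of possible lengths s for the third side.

Triangle inequality alone gives 69.3 < s < 137.7.
The perimeter condition gives s ≤ 257.3 − 103.5 − 34.2 = 119.6.
Intersecting the two: 69.3 < s ≤ 119.6.

69.3 < s ≤ 119.6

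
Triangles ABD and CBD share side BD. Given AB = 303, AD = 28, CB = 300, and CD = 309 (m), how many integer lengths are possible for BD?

55

From triangle ABD: 275 < BD < 331.
From triangle CBD: 9 < BD < 609.
Intersection: 275 < BD < 331, so integers 276 through 330: 55 values.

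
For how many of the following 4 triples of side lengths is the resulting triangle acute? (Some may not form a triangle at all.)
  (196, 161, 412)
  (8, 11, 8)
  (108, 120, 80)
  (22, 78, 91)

2

(196,161,412): 161+196 ≤ 412, not a triangle
(8,11,8): 8²+8² = 128 > 121 = 11² → acute
(108,120,80): 80²+108² = 18064 > 14400 = 120² → acute
(22,78,91): 22²+78² = 6568 < 8281 = 91² → obtuse
2 of the 4 are acute.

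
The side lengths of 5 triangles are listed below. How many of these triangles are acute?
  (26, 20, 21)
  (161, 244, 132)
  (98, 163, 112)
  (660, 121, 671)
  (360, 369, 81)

1

(26,20,21): 20²+21² = 841 > 676 = 26² → acute
(161,244,132): 132²+161² = 43345 < 59536 = 244² → obtuse
(98,163,112): 98²+112² = 22148 < 26569 = 163² → obtuse
(660,121,671): 121²+660² = 450241 = 671² → right
(360,369,81): 81²+360² = 136161 = 369² → right
1 of the 5 is acute.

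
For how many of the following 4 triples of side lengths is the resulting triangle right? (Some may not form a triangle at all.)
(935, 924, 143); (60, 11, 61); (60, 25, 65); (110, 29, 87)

(935,924,143): 143²+924² = 874225 = 935² → right
(60,11,61): 11²+60² = 3721 = 61² → right
(60,25,65): 25²+60² = 4225 = 65² → right
(110,29,87): 29²+87² = 8410 < 12100 = 110² → obtuse
3 of the 4 are right.

3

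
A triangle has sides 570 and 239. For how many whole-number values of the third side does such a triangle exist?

477

The third side lies in the open interval (331, 809).
Integers from 332 to 808 inclusive: 808 − 332 + 1 = 477.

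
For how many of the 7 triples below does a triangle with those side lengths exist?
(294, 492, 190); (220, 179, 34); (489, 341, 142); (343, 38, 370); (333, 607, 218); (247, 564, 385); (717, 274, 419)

(190,294,492): 190+294 ≤ 492 → not valid
(34,179,220): 34+179 ≤ 220 → not valid
(142,341,489): 142+341 ≤ 489 → not valid
(38,343,370): 38+343 > 370 → valid
(218,333,607): 218+333 ≤ 607 → not valid
(247,385,564): 247+385 > 564 → valid
(274,419,717): 274+419 ≤ 717 → not valid
2 of the 7 triples form a triangle.

2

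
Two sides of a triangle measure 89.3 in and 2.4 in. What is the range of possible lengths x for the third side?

86.9 < x < 91.7 (in)

By the triangle inequality, x must be less than 89.3 + 2.4 = 91.7 and greater than |89.3 − 2.4| = 86.9.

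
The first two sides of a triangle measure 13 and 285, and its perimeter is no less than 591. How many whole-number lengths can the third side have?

Triangle inequality: 272 < x < 298. Perimeter ≥ 591 gives x ≥ 591 − 13 − 285 = 293.
So 293 ≤ x < 298; integers 293 through 297: 5 values.

5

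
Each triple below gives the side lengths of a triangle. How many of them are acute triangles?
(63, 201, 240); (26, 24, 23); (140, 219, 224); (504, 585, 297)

(63,201,240): 63²+201² = 44370 < 57600 = 240² → obtuse
(26,24,23): 23²+24² = 1105 > 676 = 26² → acute
(140,219,224): 140²+219² = 67561 > 50176 = 224² → acute
(504,585,297): 297²+504² = 342225 = 585² → right
2 of the 4 are acute.

2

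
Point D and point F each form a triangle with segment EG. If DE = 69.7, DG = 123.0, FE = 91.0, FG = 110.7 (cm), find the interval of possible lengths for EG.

From triangle DEG: |69.7 − 123.0| < EG < 69.7 + 123.0, i.e. 53.3 < EG < 192.7.
From triangle FEG: 19.7 < EG < 201.7.
Both must hold, so EG lies in the intersection.

53.3 < EG < 192.7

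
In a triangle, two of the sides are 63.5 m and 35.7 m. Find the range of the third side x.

By the triangle inequality, x must be less than 63.5 + 35.7 = 99.2 and greater than |63.5 − 35.7| = 27.8.

27.8 < x < 99.2 (m)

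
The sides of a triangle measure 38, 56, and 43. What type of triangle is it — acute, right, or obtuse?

acute

Compare the square of the longest side to the sum of squares of the other two: 38² + 43² = 3293 > 3136 = 56².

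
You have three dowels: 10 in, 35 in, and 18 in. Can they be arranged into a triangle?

The longest side is 35, but the other two sum to only 28.
28 < 35, so the triangle inequality fails.

No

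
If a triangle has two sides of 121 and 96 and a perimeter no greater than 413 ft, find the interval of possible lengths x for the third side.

25 < x ≤ 196 ft

Triangle inequality alone gives 25 < x < 217.
The perimeter condition gives x ≤ 413 − 121 − 96 = 196.
Intersecting the two: 25 < x ≤ 196.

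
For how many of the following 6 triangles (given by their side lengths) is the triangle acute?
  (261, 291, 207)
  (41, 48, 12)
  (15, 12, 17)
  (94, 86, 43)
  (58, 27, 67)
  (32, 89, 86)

4

(261,291,207): 207²+261² = 110970 > 84681 = 291² → acute
(41,48,12): 12²+41² = 1825 < 2304 = 48² → obtuse
(15,12,17): 12²+15² = 369 > 289 = 17² → acute
(94,86,43): 43²+86² = 9245 > 8836 = 94² → acute
(58,27,67): 27²+58² = 4093 < 4489 = 67² → obtuse
(32,89,86): 32²+86² = 8420 > 7921 = 89² → acute
4 of the 6 are acute.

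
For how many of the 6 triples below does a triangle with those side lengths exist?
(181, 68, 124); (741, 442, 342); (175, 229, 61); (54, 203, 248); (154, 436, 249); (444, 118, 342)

5

(68,124,181): 68+124 > 181 → valid
(342,442,741): 342+442 > 741 → valid
(61,175,229): 61+175 > 229 → valid
(54,203,248): 54+203 > 248 → valid
(154,249,436): 154+249 ≤ 436 → not valid
(118,342,444): 118+342 > 444 → valid
5 of the 6 triples form a triangle.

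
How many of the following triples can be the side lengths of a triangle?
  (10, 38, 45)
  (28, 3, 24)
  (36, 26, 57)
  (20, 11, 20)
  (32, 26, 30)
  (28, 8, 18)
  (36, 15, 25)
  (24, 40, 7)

5

(10,38,45): 10+38 > 45 → valid
(3,24,28): 3+24 ≤ 28 → not valid
(26,36,57): 26+36 > 57 → valid
(11,20,20): 11+20 > 20 → valid
(26,30,32): 26+30 > 32 → valid
(8,18,28): 8+18 ≤ 28 → not valid
(15,25,36): 15+25 > 36 → valid
(7,24,40): 7+24 ≤ 40 → not valid
5 of the 8 triples form a triangle.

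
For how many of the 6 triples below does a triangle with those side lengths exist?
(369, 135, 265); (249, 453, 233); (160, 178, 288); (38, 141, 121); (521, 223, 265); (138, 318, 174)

(135,265,369): 135+265 > 369 → valid
(233,249,453): 233+249 > 453 → valid
(160,178,288): 160+178 > 288 → valid
(38,121,141): 38+121 > 141 → valid
(223,265,521): 223+265 ≤ 521 → not valid
(138,174,318): 138+174 ≤ 318 → not valid
4 of the 6 triples form a triangle.

4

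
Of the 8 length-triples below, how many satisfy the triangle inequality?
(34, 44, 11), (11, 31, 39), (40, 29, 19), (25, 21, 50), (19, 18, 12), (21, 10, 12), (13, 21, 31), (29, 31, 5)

7

(11,34,44): 11+34 > 44 → valid
(11,31,39): 11+31 > 39 → valid
(19,29,40): 19+29 > 40 → valid
(21,25,50): 21+25 ≤ 50 → not valid
(12,18,19): 12+18 > 19 → valid
(10,12,21): 10+12 > 21 → valid
(13,21,31): 13+21 > 31 → valid
(5,29,31): 5+29 > 31 → valid
7 of the 8 triples form a triangle.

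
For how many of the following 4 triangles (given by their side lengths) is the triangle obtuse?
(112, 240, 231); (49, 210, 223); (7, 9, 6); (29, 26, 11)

2

(112,240,231): 112²+231² = 65905 > 57600 = 240² → acute
(49,210,223): 49²+210² = 46501 < 49729 = 223² → obtuse
(7,9,6): 6²+7² = 85 > 81 = 9² → acute
(29,26,11): 11²+26² = 797 < 841 = 29² → obtuse
2 of the 4 are obtuse.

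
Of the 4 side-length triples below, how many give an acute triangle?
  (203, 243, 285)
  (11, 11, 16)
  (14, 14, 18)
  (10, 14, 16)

3

(203,243,285): 203²+243² = 100258 > 81225 = 285² → acute
(11,11,16): 11²+11² = 242 < 256 = 16² → obtuse
(14,14,18): 14²+14² = 392 > 324 = 18² → acute
(10,14,16): 10²+14² = 296 > 256 = 16² → acute
3 of the 4 are acute.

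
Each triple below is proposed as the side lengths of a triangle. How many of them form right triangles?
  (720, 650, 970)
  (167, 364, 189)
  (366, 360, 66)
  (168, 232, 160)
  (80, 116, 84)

4

(720,650,970): 650²+720² = 940900 = 970² → right
(167,364,189): 167+189 ≤ 364, not a triangle
(366,360,66): 66²+360² = 133956 = 366² → right
(168,232,160): 160²+168² = 53824 = 232² → right
(80,116,84): 80²+84² = 13456 = 116² → right
4 of the 5 are right.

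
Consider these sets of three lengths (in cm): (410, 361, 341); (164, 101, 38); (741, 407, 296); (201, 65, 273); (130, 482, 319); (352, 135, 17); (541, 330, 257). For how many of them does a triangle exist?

(341,361,410): 341+361 > 410 → valid
(38,101,164): 38+101 ≤ 164 → not valid
(296,407,741): 296+407 ≤ 741 → not valid
(65,201,273): 65+201 ≤ 273 → not valid
(130,319,482): 130+319 ≤ 482 → not valid
(17,135,352): 17+135 ≤ 352 → not valid
(257,330,541): 257+330 > 541 → valid
2 of the 7 triples form a triangle.

2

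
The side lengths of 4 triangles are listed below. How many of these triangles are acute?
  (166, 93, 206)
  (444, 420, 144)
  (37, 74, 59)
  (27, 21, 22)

1

(166,93,206): 93²+166² = 36205 < 42436 = 206² → obtuse
(444,420,144): 144²+420² = 197136 = 444² → right
(37,74,59): 37²+59² = 4850 < 5476 = 74² → obtuse
(27,21,22): 21²+22² = 925 > 729 = 27² → acute
1 of the 4 is acute.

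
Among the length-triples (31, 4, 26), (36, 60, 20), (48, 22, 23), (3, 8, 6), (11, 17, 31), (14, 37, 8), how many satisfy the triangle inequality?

1

(4,26,31): 4+26 ≤ 31 → not valid
(20,36,60): 20+36 ≤ 60 → not valid
(22,23,48): 22+23 ≤ 48 → not valid
(3,6,8): 3+6 > 8 → valid
(11,17,31): 11+17 ≤ 31 → not valid
(8,14,37): 8+14 ≤ 37 → not valid
1 of the 6 triples forms a triangle.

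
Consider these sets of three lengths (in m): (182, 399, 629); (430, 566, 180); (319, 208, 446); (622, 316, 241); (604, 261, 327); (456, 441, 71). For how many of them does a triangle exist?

3

(182,399,629): 182+399 ≤ 629 → not valid
(180,430,566): 180+430 > 566 → valid
(208,319,446): 208+319 > 446 → valid
(241,316,622): 241+316 ≤ 622 → not valid
(261,327,604): 261+327 ≤ 604 → not valid
(71,441,456): 71+441 > 456 → valid
3 of the 6 triples form a triangle.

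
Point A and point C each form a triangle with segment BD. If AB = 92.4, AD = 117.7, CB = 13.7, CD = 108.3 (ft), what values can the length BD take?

94.6 < BD < 122.0

From triangle ABD: |92.4 − 117.7| < BD < 92.4 + 117.7, i.e. 25.3 < BD < 210.1.
From triangle CBD: 94.6 < BD < 122.0.
Both must hold, so BD lies in the intersection.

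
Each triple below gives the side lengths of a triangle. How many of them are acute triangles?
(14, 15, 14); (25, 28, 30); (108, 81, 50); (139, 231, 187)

(14,15,14): 14²+14² = 392 > 225 = 15² → acute
(25,28,30): 25²+28² = 1409 > 900 = 30² → acute
(108,81,50): 50²+81² = 9061 < 11664 = 108² → obtuse
(139,231,187): 139²+187² = 54290 > 53361 = 231² → acute
3 of the 4 are acute.

3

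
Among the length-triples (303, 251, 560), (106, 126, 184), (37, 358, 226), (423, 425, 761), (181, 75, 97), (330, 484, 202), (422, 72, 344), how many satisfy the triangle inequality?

(251,303,560): 251+303 ≤ 560 → not valid
(106,126,184): 106+126 > 184 → valid
(37,226,358): 37+226 ≤ 358 → not valid
(423,425,761): 423+425 > 761 → valid
(75,97,181): 75+97 ≤ 181 → not valid
(202,330,484): 202+330 > 484 → valid
(72,344,422): 72+344 ≤ 422 → not valid
3 of the 7 triples form a triangle.

3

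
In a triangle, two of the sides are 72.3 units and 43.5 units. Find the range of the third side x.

28.8 < x < 115.8 (units)

By the triangle inequality, x must be less than 72.3 + 43.5 = 115.8 and greater than |72.3 − 43.5| = 28.8.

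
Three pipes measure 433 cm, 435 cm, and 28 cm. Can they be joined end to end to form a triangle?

The longest side is 435, and the other two sum to 461.
Since 461 > 435, the triangle inequality holds.

Yes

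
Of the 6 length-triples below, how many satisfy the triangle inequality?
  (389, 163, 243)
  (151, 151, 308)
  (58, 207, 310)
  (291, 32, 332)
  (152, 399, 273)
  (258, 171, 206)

(163,243,389): 163+243 > 389 → valid
(151,151,308): 151+151 ≤ 308 → not valid
(58,207,310): 58+207 ≤ 310 → not valid
(32,291,332): 32+291 ≤ 332 → not valid
(152,273,399): 152+273 > 399 → valid
(171,206,258): 171+206 > 258 → valid
3 of the 6 triples form a triangle.

3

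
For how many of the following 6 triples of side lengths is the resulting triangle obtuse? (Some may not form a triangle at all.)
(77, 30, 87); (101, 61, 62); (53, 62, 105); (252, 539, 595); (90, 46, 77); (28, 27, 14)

(77,30,87): 30²+77² = 6829 < 7569 = 87² → obtuse
(101,61,62): 61²+62² = 7565 < 10201 = 101² → obtuse
(53,62,105): 53²+62² = 6653 < 11025 = 105² → obtuse
(252,539,595): 252²+539² = 354025 = 595² → right
(90,46,77): 46²+77² = 8045 < 8100 = 90² → obtuse
(28,27,14): 14²+27² = 925 > 784 = 28² → acute
4 of the 6 are obtuse.

4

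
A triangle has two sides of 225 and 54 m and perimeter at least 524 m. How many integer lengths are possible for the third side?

Triangle inequality: 171 < x < 279. Perimeter ≥ 524 gives x ≥ 524 − 225 − 54 = 245.
So 245 ≤ x < 279; integers 245 through 278: 34 values.

34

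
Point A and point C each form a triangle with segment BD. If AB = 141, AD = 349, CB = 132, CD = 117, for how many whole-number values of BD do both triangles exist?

40

From triangle ABD: 208 < BD < 490.
From triangle CBD: 15 < BD < 249.
Intersection: 208 < BD < 249, so integers 209 through 248: 40 values.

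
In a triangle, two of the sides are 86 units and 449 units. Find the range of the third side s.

363 < s < 535

By the triangle inequality, s must be less than 86 + 449 = 535 and greater than |86 − 449| = 363.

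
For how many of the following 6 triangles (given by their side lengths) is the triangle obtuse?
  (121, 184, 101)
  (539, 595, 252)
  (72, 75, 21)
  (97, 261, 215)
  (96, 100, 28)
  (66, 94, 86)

2

(121,184,101): 101²+121² = 24842 < 33856 = 184² → obtuse
(539,595,252): 252²+539² = 354025 = 595² → right
(72,75,21): 21²+72² = 5625 = 75² → right
(97,261,215): 97²+215² = 55634 < 68121 = 261² → obtuse
(96,100,28): 28²+96² = 10000 = 100² → right
(66,94,86): 66²+86² = 11752 > 8836 = 94² → acute
2 of the 6 are obtuse.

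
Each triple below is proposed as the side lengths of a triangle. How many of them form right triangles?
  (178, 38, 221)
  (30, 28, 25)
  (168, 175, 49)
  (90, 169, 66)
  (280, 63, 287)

(178,38,221): 38+178 ≤ 221, not a triangle
(30,28,25): 25²+28² = 1409 > 900 = 30² → acute
(168,175,49): 49²+168² = 30625 = 175² → right
(90,169,66): 66+90 ≤ 169, not a triangle
(280,63,287): 63²+280² = 82369 = 287² → right
2 of the 5 are right.

2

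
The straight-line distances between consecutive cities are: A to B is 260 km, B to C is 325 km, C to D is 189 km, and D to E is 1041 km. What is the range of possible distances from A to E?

The maximum is all hops collinear in one direction: 260 + 325 + 189 + 1041 = 1815.
The longest hop is 1041; the others sum to 774. Folding the others back against it leaves at least 1041 − 774 = 267.

267 ≤ AE ≤ 1815 km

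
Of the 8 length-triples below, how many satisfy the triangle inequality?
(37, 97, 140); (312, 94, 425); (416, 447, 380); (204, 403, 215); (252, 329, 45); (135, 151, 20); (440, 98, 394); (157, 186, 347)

4

(37,97,140): 37+97 ≤ 140 → not valid
(94,312,425): 94+312 ≤ 425 → not valid
(380,416,447): 380+416 > 447 → valid
(204,215,403): 204+215 > 403 → valid
(45,252,329): 45+252 ≤ 329 → not valid
(20,135,151): 20+135 > 151 → valid
(98,394,440): 98+394 > 440 → valid
(157,186,347): 157+186 ≤ 347 → not valid
4 of the 8 triples form a triangle.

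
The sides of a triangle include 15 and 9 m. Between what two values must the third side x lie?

By the triangle inequality, x must be less than 15 + 9 = 24 and greater than |15 − 9| = 6.

6 < x < 24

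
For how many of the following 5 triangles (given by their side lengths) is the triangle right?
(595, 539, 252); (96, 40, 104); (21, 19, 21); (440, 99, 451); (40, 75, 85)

(595,539,252): 252²+539² = 354025 = 595² → right
(96,40,104): 40²+96² = 10816 = 104² → right
(21,19,21): 19²+21² = 802 > 441 = 21² → acute
(440,99,451): 99²+440² = 203401 = 451² → right
(40,75,85): 40²+75² = 7225 = 85² → right
4 of the 5 are right.

4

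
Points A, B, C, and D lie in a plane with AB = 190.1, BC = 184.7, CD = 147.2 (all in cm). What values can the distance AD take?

The maximum is all hops collinear in one direction: 190.1 + 184.7 + 147.2 = 522.0.
The longest hop is 190.1; the others sum to 331.9. Since 190.1 ≤ 331.9, the path can fold back on itself completely, so the minimum distance is 0.

0 ≤ AD ≤ 522.0 cm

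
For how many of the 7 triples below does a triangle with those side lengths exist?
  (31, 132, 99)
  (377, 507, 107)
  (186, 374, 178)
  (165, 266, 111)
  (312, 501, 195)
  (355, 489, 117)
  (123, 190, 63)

2

(31,99,132): 31+99 ≤ 132 → not valid
(107,377,507): 107+377 ≤ 507 → not valid
(178,186,374): 178+186 ≤ 374 → not valid
(111,165,266): 111+165 > 266 → valid
(195,312,501): 195+312 > 501 → valid
(117,355,489): 117+355 ≤ 489 → not valid
(63,123,190): 63+123 ≤ 190 → not valid
2 of the 7 triples form a triangle.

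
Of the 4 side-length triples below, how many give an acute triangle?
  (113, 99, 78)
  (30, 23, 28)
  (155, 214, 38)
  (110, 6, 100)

2

(113,99,78): 78²+99² = 15885 > 12769 = 113² → acute
(30,23,28): 23²+28² = 1313 > 900 = 30² → acute
(155,214,38): 38+155 ≤ 214, not a triangle
(110,6,100): 6+100 ≤ 110, not a triangle
2 of the 4 are acute.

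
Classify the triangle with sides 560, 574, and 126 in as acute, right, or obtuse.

right

Compare the square of the longest side to the sum of squares of the other two: 126² + 560² = 329476 = 574².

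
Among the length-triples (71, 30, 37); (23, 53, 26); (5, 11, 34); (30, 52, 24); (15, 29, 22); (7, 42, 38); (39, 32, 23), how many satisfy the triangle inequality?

(30,37,71): 30+37 ≤ 71 → not valid
(23,26,53): 23+26 ≤ 53 → not valid
(5,11,34): 5+11 ≤ 34 → not valid
(24,30,52): 24+30 > 52 → valid
(15,22,29): 15+22 > 29 → valid
(7,38,42): 7+38 > 42 → valid
(23,32,39): 23+32 > 39 → valid
4 of the 7 triples form a triangle.

4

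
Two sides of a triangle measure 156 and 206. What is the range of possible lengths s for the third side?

By the triangle inequality, s must be less than 156 + 206 = 362 and greater than |156 − 206| = 50.

50 < s < 362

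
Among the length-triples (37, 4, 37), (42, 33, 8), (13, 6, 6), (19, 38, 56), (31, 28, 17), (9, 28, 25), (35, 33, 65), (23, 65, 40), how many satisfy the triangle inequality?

5

(4,37,37): 4+37 > 37 → valid
(8,33,42): 8+33 ≤ 42 → not valid
(6,6,13): 6+6 ≤ 13 → not valid
(19,38,56): 19+38 > 56 → valid
(17,28,31): 17+28 > 31 → valid
(9,25,28): 9+25 > 28 → valid
(33,35,65): 33+35 > 65 → valid
(23,40,65): 23+40 ≤ 65 → not valid
5 of the 8 triples form a triangle.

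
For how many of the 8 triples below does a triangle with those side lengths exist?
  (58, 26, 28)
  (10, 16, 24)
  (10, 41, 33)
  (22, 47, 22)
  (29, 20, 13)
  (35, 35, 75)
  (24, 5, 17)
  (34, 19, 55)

(26,28,58): 26+28 ≤ 58 → not valid
(10,16,24): 10+16 > 24 → valid
(10,33,41): 10+33 > 41 → valid
(22,22,47): 22+22 ≤ 47 → not valid
(13,20,29): 13+20 > 29 → valid
(35,35,75): 35+35 ≤ 75 → not valid
(5,17,24): 5+17 ≤ 24 → not valid
(19,34,55): 19+34 ≤ 55 → not valid
3 of the 8 triples form a triangle.

3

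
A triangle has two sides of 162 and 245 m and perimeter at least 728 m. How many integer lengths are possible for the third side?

Triangle inequality: 83 < x < 407. Perimeter ≥ 728 gives x ≥ 728 − 162 − 245 = 321.
So 321 ≤ x < 407; integers 321 through 406: 86 values.

86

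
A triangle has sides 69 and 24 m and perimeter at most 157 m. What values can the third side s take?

Triangle inequality alone gives 45 < s < 93.
The perimeter condition gives s ≤ 157 − 69 − 24 = 64.
Intersecting the two: 45 < s ≤ 64.

45 < s ≤ 64 m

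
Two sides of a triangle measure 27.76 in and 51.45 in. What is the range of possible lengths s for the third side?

23.69 < s < 79.21

By the triangle inequality, s must be less than 27.76 + 51.45 = 79.21 and greater than |27.76 − 51.45| = 23.69.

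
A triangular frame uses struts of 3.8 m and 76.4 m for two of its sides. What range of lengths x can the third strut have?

72.6 < x < 80.2 (m)

By the triangle inequality, x must be less than 3.8 + 76.4 = 80.2 and greater than |3.8 − 76.4| = 72.6.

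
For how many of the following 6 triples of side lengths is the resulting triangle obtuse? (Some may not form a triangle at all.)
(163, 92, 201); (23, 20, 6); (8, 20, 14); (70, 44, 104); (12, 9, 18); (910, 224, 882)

5

(163,92,201): 92²+163² = 35033 < 40401 = 201² → obtuse
(23,20,6): 6²+20² = 436 < 529 = 23² → obtuse
(8,20,14): 8²+14² = 260 < 400 = 20² → obtuse
(70,44,104): 44²+70² = 6836 < 10816 = 104² → obtuse
(12,9,18): 9²+12² = 225 < 324 = 18² → obtuse
(910,224,882): 224²+882² = 828100 = 910² → right
5 of the 6 are obtuse.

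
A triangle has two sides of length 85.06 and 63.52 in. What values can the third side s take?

21.54 < s < 148.58

By the triangle inequality, s must be less than 85.06 + 63.52 = 148.58 and greater than |85.06 − 63.52| = 21.54.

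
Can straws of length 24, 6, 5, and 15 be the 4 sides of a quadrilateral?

A quadrilateral exists iff every side is shorter than the sum of the others — equivalently, the longest side is less than the sum of the rest.
Longest side 24 < 26 (sum of the remaining 3), so yes.

Yes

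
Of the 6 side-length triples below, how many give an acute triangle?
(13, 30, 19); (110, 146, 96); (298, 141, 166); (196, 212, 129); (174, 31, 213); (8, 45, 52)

1

(13,30,19): 13²+19² = 530 < 900 = 30² → obtuse
(110,146,96): 96²+110² = 21316 = 146² → right
(298,141,166): 141²+166² = 47437 < 88804 = 298² → obtuse
(196,212,129): 129²+196² = 55057 > 44944 = 212² → acute
(174,31,213): 31+174 ≤ 213, not a triangle
(8,45,52): 8²+45² = 2089 < 2704 = 52² → obtuse
1 of the 6 is acute.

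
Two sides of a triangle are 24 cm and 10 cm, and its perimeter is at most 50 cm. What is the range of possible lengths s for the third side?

14 < s ≤ 16 cm

Triangle inequality alone gives 14 < s < 34.
The perimeter condition gives s ≤ 50 − 24 − 10 = 16.
Intersecting the two: 14 < s ≤ 16.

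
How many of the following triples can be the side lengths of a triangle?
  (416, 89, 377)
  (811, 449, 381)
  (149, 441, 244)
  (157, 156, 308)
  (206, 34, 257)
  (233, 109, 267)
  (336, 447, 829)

4

(89,377,416): 89+377 > 416 → valid
(381,449,811): 381+449 > 811 → valid
(149,244,441): 149+244 ≤ 441 → not valid
(156,157,308): 156+157 > 308 → valid
(34,206,257): 34+206 ≤ 257 → not valid
(109,233,267): 109+233 > 267 → valid
(336,447,829): 336+447 ≤ 829 → not valid
4 of the 7 triples form a triangle.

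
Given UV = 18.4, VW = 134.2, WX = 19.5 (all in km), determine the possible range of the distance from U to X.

The maximum is all hops collinear in one direction: 18.4 + 134.2 + 19.5 = 172.1.
The longest hop is 134.2; the others sum to 37.9. Folding the others back against it leaves at least 134.2 − 37.9 = 96.3.

96.3 ≤ UX ≤ 172.1 km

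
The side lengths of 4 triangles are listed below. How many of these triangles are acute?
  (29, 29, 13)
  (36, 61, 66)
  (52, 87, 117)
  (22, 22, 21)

3

(29,29,13): 13²+29² = 1010 > 841 = 29² → acute
(36,61,66): 36²+61² = 5017 > 4356 = 66² → acute
(52,87,117): 52²+87² = 10273 < 13689 = 117² → obtuse
(22,22,21): 21²+22² = 925 > 484 = 22² → acute
3 of the 4 are acute.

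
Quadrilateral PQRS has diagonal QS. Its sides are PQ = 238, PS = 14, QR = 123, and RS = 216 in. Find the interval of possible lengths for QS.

224 < QS < 252

From triangle PQS: |238 − 14| < QS < 238 + 14, i.e. 224 < QS < 252.
From triangle RQS: 93 < QS < 339.
Both must hold, so QS lies in the intersection.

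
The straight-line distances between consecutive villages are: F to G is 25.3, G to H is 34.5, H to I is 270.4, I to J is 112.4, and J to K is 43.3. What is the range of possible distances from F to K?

54.9 ≤ FK ≤ 485.9

The maximum is all hops collinear in one direction: 25.3 + 34.5 + 270.4 + 112.4 + 43.3 = 485.9.
The longest hop is 270.4; the others sum to 215.5. Folding the others back against it leaves at least 270.4 − 215.5 = 54.9.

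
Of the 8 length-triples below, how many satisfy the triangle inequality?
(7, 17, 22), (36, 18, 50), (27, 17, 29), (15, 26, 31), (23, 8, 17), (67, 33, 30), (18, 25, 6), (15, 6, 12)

6

(7,17,22): 7+17 > 22 → valid
(18,36,50): 18+36 > 50 → valid
(17,27,29): 17+27 > 29 → valid
(15,26,31): 15+26 > 31 → valid
(8,17,23): 8+17 > 23 → valid
(30,33,67): 30+33 ≤ 67 → not valid
(6,18,25): 6+18 ≤ 25 → not valid
(6,12,15): 6+12 > 15 → valid
6 of the 8 triples form a triangle.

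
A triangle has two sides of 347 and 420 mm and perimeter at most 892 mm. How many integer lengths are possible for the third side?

52

Triangle inequality: 73 < x < 767. Perimeter ≤ 892 gives x ≤ 892 − 347 − 420 = 125.
So 73 < x ≤ 125; integers 74 through 125: 52 values.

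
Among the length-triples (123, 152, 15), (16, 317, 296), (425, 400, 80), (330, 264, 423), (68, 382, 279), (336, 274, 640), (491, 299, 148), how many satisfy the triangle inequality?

2

(15,123,152): 15+123 ≤ 152 → not valid
(16,296,317): 16+296 ≤ 317 → not valid
(80,400,425): 80+400 > 425 → valid
(264,330,423): 264+330 > 423 → valid
(68,279,382): 68+279 ≤ 382 → not valid
(274,336,640): 274+336 ≤ 640 → not valid
(148,299,491): 148+299 ≤ 491 → not valid
2 of the 7 triples form a triangle.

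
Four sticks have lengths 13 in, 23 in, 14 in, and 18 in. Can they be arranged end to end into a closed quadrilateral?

A quadrilateral exists iff every side is shorter than the sum of the others — equivalently, the longest side is less than the sum of the rest.
Longest side 23 < 45 (sum of the remaining 3), so yes.

Yes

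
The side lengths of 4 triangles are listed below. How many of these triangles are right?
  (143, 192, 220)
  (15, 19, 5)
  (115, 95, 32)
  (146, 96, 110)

1

(143,192,220): 143²+192² = 57313 > 48400 = 220² → acute
(15,19,5): 5²+15² = 250 < 361 = 19² → obtuse
(115,95,32): 32²+95² = 10049 < 13225 = 115² → obtuse
(146,96,110): 96²+110² = 21316 = 146² → right
1 of the 4 is right.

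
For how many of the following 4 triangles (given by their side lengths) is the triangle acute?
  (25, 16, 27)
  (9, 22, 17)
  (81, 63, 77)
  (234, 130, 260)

(25,16,27): 16²+25² = 881 > 729 = 27² → acute
(9,22,17): 9²+17² = 370 < 484 = 22² → obtuse
(81,63,77): 63²+77² = 9898 > 6561 = 81² → acute
(234,130,260): 130²+234² = 71656 > 67600 = 260² → acute
3 of the 4 are acute.

3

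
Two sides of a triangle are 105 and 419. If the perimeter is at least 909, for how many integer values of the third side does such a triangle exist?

Triangle inequality: 314 < x < 524. Perimeter ≥ 909 gives x ≥ 909 − 105 − 419 = 385.
So 385 ≤ x < 524; integers 385 through 523: 139 values.

139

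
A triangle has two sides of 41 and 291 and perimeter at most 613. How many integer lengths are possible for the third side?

Triangle inequality: 250 < x < 332. Perimeter ≤ 613 gives x ≤ 613 − 41 − 291 = 281.
So 250 < x ≤ 281; integers 251 through 281: 31 values.

31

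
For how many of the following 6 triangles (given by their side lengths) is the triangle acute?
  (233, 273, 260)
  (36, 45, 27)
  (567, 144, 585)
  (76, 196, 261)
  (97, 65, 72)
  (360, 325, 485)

1

(233,273,260): 233²+260² = 121889 > 74529 = 273² → acute
(36,45,27): 27²+36² = 2025 = 45² → right
(567,144,585): 144²+567² = 342225 = 585² → right
(76,196,261): 76²+196² = 44192 < 68121 = 261² → obtuse
(97,65,72): 65²+72² = 9409 = 97² → right
(360,325,485): 325²+360² = 235225 = 485² → right
1 of the 6 is acute.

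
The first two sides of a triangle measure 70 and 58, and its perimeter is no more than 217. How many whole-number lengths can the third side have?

77

Triangle inequality: 12 < x < 128. Perimeter ≤ 217 gives x ≤ 217 − 70 − 58 = 89.
So 12 < x ≤ 89; integers 13 through 89: 77 values.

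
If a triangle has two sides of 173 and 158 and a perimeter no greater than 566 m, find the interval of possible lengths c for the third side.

15 < c ≤ 235 m

Triangle inequality alone gives 15 < c < 331.
The perimeter condition gives c ≤ 566 − 173 − 158 = 235.
Intersecting the two: 15 < c ≤ 235.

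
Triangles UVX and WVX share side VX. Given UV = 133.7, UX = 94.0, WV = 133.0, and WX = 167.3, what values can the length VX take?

From triangle UVX: |133.7 − 94.0| < VX < 133.7 + 94.0, i.e. 39.7 < VX < 227.7.
From triangle WVX: 34.3 < VX < 300.3.
Both must hold, so VX lies in the intersection.

39.7 < VX < 227.7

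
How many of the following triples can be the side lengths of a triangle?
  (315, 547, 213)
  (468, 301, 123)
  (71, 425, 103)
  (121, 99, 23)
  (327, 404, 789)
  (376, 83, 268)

(213,315,547): 213+315 ≤ 547 → not valid
(123,301,468): 123+301 ≤ 468 → not valid
(71,103,425): 71+103 ≤ 425 → not valid
(23,99,121): 23+99 > 121 → valid
(327,404,789): 327+404 ≤ 789 → not valid
(83,268,376): 83+268 ≤ 376 → not valid
1 of the 6 triples forms a triangle.

1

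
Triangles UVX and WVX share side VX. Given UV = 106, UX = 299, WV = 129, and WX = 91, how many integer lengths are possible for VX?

From triangle UVX: 193 < VX < 405.
From triangle WVX: 38 < VX < 220.
Intersection: 193 < VX < 220, so integers 194 through 219: 26 values.

26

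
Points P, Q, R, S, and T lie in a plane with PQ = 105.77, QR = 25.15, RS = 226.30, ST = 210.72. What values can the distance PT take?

0 ≤ PT ≤ 567.94

The maximum is all hops collinear in one direction: 105.77 + 25.15 + 226.30 + 210.72 = 567.94.
The longest hop is 226.30; the others sum to 341.64. Since 226.30 ≤ 341.64, the path can fold back on itself completely, so the minimum distance is 0.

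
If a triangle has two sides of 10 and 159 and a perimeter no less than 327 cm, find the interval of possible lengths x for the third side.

Triangle inequality alone gives 149 < x < 169.
The perimeter condition gives x ≥ 327 − 10 − 159 = 158.
Intersecting the two: 158 ≤ x < 169.

158 ≤ x < 169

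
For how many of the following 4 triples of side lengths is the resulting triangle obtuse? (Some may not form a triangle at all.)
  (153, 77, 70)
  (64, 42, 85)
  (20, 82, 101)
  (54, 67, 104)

(153,77,70): 70+77 ≤ 153, not a triangle
(64,42,85): 42²+64² = 5860 < 7225 = 85² → obtuse
(20,82,101): 20²+82² = 7124 < 10201 = 101² → obtuse
(54,67,104): 54²+67² = 7405 < 10816 = 104² → obtuse
3 of the 4 are obtuse.

3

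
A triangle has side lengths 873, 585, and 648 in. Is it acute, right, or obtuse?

right

Compare the square of the longest side to the sum of squares of the other two: 585² + 648² = 762129 = 873².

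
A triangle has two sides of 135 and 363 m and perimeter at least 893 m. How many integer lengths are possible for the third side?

103

Triangle inequality: 228 < x < 498. Perimeter ≥ 893 gives x ≥ 893 − 135 − 363 = 395.
So 395 ≤ x < 498; integers 395 through 497: 103 values.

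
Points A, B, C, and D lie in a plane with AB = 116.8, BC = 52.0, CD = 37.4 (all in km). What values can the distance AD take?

27.4 ≤ AD ≤ 206.2 km

The maximum is all hops collinear in one direction: 116.8 + 52.0 + 37.4 = 206.2.
The longest hop is 116.8; the others sum to 89.4. Folding the others back against it leaves at least 116.8 − 89.4 = 27.4.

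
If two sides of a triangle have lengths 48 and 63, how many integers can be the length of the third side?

The third side lies in the open interval (15, 111).
Integers from 16 to 110 inclusive: 110 − 16 + 1 = 95.

95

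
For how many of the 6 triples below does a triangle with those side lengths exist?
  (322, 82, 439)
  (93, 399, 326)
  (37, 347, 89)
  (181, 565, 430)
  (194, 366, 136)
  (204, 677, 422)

(82,322,439): 82+322 ≤ 439 → not valid
(93,326,399): 93+326 > 399 → valid
(37,89,347): 37+89 ≤ 347 → not valid
(181,430,565): 181+430 > 565 → valid
(136,194,366): 136+194 ≤ 366 → not valid
(204,422,677): 204+422 ≤ 677 → not valid
2 of the 6 triples form a triangle.

2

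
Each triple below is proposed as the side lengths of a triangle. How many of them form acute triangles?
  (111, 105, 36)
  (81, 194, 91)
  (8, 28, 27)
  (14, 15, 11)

2

(111,105,36): 36²+105² = 12321 = 111² → right
(81,194,91): 81+91 ≤ 194, not a triangle
(8,28,27): 8²+27² = 793 > 784 = 28² → acute
(14,15,11): 11²+14² = 317 > 225 = 15² → acute
2 of the 4 are acute.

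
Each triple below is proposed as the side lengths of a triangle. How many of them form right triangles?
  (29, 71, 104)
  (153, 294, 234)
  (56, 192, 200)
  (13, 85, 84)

2

(29,71,104): 29+71 ≤ 104, not a triangle
(153,294,234): 153²+234² = 78165 < 86436 = 294² → obtuse
(56,192,200): 56²+192² = 40000 = 200² → right
(13,85,84): 13²+84² = 7225 = 85² → right
2 of the 4 are right.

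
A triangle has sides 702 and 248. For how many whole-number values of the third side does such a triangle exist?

The third side lies in the open interval (454, 950).
Integers from 455 to 949 inclusive: 949 − 455 + 1 = 495.

495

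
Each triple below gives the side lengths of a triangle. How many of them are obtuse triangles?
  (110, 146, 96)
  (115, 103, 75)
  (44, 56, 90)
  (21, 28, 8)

2

(110,146,96): 96²+110² = 21316 = 146² → right
(115,103,75): 75²+103² = 16234 > 13225 = 115² → acute
(44,56,90): 44²+56² = 5072 < 8100 = 90² → obtuse
(21,28,8): 8²+21² = 505 < 784 = 28² → obtuse
2 of the 4 are obtuse.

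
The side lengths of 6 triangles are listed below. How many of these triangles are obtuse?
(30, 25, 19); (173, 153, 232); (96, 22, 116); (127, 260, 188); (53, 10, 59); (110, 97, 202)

5

(30,25,19): 19²+25² = 986 > 900 = 30² → acute
(173,153,232): 153²+173² = 53338 < 53824 = 232² → obtuse
(96,22,116): 22²+96² = 9700 < 13456 = 116² → obtuse
(127,260,188): 127²+188² = 51473 < 67600 = 260² → obtuse
(53,10,59): 10²+53² = 2909 < 3481 = 59² → obtuse
(110,97,202): 97²+110² = 21509 < 40804 = 202² → obtuse
5 of the 6 are obtuse.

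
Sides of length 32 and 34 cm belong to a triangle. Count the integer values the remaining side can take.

The third side lies in the open interval (2, 66).
Integers from 3 to 65 inclusive: 65 − 3 + 1 = 63.

63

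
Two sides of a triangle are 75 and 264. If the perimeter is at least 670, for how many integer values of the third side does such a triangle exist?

Triangle inequality: 189 < x < 339. Perimeter ≥ 670 gives x ≥ 670 − 75 − 264 = 331.
So 331 ≤ x < 339; integers 331 through 338: 8 values.

8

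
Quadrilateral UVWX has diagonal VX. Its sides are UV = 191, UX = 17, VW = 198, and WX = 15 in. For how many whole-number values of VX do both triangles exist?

24

From triangle UVX: 174 < VX < 208.
From triangle WVX: 183 < VX < 213.
Intersection: 183 < VX < 208, so integers 184 through 207: 24 values.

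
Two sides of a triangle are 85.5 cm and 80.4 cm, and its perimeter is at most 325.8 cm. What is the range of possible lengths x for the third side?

5.1 < x ≤ 159.9 cm

Triangle inequality alone gives 5.1 < x < 165.9.
The perimeter condition gives x ≤ 325.8 − 85.5 − 80.4 = 159.9.
Intersecting the two: 5.1 < x ≤ 159.9.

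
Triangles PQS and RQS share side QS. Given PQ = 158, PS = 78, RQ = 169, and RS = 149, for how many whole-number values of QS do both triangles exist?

155

From triangle PQS: 80 < QS < 236.
From triangle RQS: 20 < QS < 318.
Intersection: 80 < QS < 236, so integers 81 through 235: 155 values.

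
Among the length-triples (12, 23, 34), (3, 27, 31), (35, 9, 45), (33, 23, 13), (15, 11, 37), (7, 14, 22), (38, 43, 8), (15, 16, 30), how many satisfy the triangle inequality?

(12,23,34): 12+23 > 34 → valid
(3,27,31): 3+27 ≤ 31 → not valid
(9,35,45): 9+35 ≤ 45 → not valid
(13,23,33): 13+23 > 33 → valid
(11,15,37): 11+15 ≤ 37 → not valid
(7,14,22): 7+14 ≤ 22 → not valid
(8,38,43): 8+38 > 43 → valid
(15,16,30): 15+16 > 30 → valid
4 of the 8 triples form a triangle.

4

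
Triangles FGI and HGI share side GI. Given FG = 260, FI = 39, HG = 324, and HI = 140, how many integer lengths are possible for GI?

From triangle FGI: 221 < GI < 299.
From triangle HGI: 184 < GI < 464.
Intersection: 221 < GI < 299, so integers 222 through 298: 77 values.

77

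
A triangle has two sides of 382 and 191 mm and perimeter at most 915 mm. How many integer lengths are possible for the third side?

Triangle inequality: 191 < x < 573. Perimeter ≤ 915 gives x ≤ 915 − 382 − 191 = 342.
So 191 < x ≤ 342; integers 192 through 342: 151 values.

151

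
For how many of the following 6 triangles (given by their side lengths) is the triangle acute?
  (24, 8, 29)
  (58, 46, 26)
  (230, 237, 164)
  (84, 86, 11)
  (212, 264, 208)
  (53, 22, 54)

(24,8,29): 8²+24² = 640 < 841 = 29² → obtuse
(58,46,26): 26²+46² = 2792 < 3364 = 58² → obtuse
(230,237,164): 164²+230² = 79796 > 56169 = 237² → acute
(84,86,11): 11²+84² = 7177 < 7396 = 86² → obtuse
(212,264,208): 208²+212² = 88208 > 69696 = 264² → acute
(53,22,54): 22²+53² = 3293 > 2916 = 54² → acute
3 of the 6 are acute.

3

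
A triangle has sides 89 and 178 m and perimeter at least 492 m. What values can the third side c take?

Triangle inequality alone gives 89 < c < 267.
The perimeter condition gives c ≥ 492 − 89 − 178 = 225.
Intersecting the two: 225 ≤ c < 267.

225 ≤ c < 267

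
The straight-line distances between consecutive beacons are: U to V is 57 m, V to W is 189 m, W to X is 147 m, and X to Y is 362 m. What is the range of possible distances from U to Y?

The maximum is all hops collinear in one direction: 57 + 189 + 147 + 362 = 755.
The longest hop is 362; the others sum to 393. Since 362 ≤ 393, the path can fold back on itself completely, so the minimum distance is 0.

0 ≤ UY ≤ 755 m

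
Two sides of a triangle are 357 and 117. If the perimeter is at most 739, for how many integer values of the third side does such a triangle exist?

25

Triangle inequality: 240 < x < 474. Perimeter ≤ 739 gives x ≤ 739 − 357 − 117 = 265.
So 240 < x ≤ 265; integers 241 through 265: 25 values.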